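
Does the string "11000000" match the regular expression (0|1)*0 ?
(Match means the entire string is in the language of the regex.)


|string| = 8; first = '1'; last = '0'

Yes, "11000000" matches (0|1)*0


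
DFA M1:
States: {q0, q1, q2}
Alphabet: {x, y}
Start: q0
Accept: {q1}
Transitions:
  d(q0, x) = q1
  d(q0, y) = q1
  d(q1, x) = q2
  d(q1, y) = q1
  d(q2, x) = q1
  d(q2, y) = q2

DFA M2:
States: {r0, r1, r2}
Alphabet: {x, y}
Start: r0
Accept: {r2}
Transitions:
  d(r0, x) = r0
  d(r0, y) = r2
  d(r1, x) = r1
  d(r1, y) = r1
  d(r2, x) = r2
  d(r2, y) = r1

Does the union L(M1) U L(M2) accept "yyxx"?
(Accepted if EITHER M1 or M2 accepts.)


M1: final=q1 accepted=True
M2: final=r1 accepted=False

Yes, union accepts


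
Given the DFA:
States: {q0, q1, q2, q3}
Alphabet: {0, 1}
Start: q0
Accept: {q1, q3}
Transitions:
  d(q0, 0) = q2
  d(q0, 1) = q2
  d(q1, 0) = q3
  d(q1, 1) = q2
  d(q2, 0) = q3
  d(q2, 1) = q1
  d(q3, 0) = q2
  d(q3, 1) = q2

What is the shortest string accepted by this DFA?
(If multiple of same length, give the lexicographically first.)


BFS by string length (lex-first path to each state shown):
  len 0: q0<-""
  len 1: q2<-"0"
  len 2: q1<-"01", q3<-"00"
Found accept state at length 2.

"00"


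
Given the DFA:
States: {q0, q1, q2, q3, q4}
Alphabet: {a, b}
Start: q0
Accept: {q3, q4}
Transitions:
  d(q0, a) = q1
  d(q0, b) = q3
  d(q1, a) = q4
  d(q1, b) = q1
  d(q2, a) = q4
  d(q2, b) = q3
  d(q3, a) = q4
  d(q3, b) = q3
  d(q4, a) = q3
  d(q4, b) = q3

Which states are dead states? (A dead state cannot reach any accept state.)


Forward reachability from each state:
  q0 -> reaches accept state q3 (live)
  q1 -> reaches accept state q3 (live)
  q2 -> reaches accept state q3 (live)
  q3 -> reaches accept state q3 (live)
  q4 -> reaches accept state q3 (live)

None (all states can reach an accept state)


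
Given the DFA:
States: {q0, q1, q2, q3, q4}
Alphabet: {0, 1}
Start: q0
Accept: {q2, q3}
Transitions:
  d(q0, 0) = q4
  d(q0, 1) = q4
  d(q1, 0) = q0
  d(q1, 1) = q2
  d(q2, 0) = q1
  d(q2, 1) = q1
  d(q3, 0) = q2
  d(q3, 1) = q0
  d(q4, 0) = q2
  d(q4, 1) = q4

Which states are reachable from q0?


BFS from q0:
  layer 0: {q0}
  layer 1: {q4}
  layer 2: {q2}
  layer 3: {q1}

{q0, q1, q2, q4}


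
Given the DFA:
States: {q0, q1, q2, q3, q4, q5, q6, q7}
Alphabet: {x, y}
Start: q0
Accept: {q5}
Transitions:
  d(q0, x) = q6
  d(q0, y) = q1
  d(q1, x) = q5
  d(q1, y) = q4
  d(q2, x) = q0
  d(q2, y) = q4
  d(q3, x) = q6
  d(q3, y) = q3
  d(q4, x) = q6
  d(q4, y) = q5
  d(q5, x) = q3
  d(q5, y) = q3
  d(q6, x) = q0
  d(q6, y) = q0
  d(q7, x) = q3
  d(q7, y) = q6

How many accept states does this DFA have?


Accept states listed: {q5}
Counting: q5(1)

1


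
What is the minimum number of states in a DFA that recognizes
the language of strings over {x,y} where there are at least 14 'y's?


States: count = 0, 1, ..., 13, and a final '>= 14' state.
Total: 14 + 1 = 15. Accept = '>= 14' state.

15


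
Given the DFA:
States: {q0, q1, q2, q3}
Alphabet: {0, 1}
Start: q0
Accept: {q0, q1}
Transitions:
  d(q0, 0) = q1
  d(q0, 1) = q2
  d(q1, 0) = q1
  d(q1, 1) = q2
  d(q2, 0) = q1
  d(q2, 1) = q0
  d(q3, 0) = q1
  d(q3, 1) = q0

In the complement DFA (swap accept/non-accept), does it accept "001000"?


Trace: q0 -> q1 -> q1 -> q2 -> q1 -> q1 -> q1
Final: q1
Original accept: {q0, q1}
Complement: q1 is in original accept

No, complement rejects (original accepts)


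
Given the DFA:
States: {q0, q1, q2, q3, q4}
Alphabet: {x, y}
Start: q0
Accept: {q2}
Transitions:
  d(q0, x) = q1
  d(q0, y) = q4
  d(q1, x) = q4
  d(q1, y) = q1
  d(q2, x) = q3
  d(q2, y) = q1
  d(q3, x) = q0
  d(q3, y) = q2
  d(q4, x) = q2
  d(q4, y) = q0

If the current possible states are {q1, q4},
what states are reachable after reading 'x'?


Apply transition on 'x' from each current state:
  d(q1, x) = q4
  d(q4, x) = q2

{q2, q4}


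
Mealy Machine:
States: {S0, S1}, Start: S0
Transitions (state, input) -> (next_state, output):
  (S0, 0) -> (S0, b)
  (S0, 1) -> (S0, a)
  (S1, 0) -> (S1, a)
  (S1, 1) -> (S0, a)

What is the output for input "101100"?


Step-by-step:
  (S0, 1) -> (S0, a)
  (S0, 0) -> (S0, b)
  (S0, 1) -> (S0, a)
  (S0, 1) -> (S0, a)
  (S0, 0) -> (S0, b)
  (S0, 0) -> (S0, b)

"abaabb"


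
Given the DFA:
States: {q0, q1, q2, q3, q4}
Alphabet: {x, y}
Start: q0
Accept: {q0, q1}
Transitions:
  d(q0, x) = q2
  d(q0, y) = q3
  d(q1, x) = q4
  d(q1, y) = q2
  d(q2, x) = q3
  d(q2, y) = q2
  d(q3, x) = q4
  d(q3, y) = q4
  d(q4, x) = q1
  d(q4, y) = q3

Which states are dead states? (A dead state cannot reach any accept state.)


Forward reachability from each state:
  q0 -> reaches accept state q0 (live)
  q1 -> reaches accept state q1 (live)
  q2 -> reaches accept state q1 (live)
  q3 -> reaches accept state q1 (live)
  q4 -> reaches accept state q1 (live)

None (all states can reach an accept state)


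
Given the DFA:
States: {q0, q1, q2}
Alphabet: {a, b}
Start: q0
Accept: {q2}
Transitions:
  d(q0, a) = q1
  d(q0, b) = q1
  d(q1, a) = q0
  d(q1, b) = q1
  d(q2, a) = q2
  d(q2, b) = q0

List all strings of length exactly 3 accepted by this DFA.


All strings of length 3: 8 total
Accepted: 0

None


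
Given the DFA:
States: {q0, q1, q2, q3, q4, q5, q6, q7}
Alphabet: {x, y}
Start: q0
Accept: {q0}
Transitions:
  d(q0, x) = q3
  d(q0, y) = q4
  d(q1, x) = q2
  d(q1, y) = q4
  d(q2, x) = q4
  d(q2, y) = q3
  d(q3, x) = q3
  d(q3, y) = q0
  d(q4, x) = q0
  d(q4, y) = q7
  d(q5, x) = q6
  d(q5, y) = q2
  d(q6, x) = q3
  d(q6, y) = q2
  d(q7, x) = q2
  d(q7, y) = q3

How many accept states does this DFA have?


Accept states listed: {q0}
Counting: q0(1)

1


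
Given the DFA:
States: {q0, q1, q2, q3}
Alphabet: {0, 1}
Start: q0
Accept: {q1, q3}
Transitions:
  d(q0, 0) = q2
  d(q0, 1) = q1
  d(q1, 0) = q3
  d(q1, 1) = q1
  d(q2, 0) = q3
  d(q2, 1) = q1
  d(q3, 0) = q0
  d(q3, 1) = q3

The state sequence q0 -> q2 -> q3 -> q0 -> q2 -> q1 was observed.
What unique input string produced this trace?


Trace back each transition to find the symbol:
  q0 --[0]--> q2
  q2 --[0]--> q3
  q3 --[0]--> q0
  q0 --[0]--> q2
  q2 --[1]--> q1

"00001"


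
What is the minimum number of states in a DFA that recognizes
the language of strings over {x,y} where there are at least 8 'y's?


States: count = 0, 1, ..., 7, and a final '>= 8' state.
Total: 8 + 1 = 9. Accept = '>= 8' state.

9


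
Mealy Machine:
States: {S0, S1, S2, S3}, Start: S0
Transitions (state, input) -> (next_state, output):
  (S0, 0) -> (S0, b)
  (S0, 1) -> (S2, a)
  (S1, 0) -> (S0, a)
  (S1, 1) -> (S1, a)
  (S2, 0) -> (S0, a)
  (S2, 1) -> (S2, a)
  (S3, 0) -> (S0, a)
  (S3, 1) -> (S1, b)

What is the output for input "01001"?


Step-by-step:
  (S0, 0) -> (S0, b)
  (S0, 1) -> (S2, a)
  (S2, 0) -> (S0, a)
  (S0, 0) -> (S0, b)
  (S0, 1) -> (S2, a)

"baaba"


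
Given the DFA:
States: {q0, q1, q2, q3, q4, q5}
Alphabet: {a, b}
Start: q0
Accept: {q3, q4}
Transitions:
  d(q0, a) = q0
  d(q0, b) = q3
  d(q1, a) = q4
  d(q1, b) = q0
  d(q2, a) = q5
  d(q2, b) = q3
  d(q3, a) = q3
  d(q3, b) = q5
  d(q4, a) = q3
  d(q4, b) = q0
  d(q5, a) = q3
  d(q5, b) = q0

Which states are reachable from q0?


BFS from q0:
  layer 0: {q0}
  layer 1: {q3}
  layer 2: {q5}

{q0, q3, q5}


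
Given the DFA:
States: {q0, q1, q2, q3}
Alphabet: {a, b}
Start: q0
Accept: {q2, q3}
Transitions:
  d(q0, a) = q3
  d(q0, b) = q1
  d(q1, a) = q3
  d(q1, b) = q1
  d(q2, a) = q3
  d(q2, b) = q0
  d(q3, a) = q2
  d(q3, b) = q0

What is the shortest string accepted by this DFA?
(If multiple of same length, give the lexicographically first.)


BFS by string length (lex-first path to each state shown):
  len 0: q0<-""
  len 1: q1<-"b", q3<-"a"
Found accept state at length 1.

"a"


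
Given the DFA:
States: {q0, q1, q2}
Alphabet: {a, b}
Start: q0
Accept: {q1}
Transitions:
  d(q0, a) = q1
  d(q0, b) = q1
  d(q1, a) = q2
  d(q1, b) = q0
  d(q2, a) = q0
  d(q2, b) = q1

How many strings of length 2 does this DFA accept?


Enumerating all length-2 strings:
  "aa" -> q2 [reject]
  "ab" -> q0 [reject]
  "ba" -> q2 [reject]
  "bb" -> q0 [reject]

0 out of 4


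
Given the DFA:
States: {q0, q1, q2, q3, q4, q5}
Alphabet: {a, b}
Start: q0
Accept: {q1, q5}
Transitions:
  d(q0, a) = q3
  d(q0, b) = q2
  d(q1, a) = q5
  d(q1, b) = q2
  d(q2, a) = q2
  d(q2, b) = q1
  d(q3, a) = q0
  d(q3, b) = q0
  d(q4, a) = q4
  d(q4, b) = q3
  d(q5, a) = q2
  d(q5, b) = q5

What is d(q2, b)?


Looking up transition d(q2, b)

q1


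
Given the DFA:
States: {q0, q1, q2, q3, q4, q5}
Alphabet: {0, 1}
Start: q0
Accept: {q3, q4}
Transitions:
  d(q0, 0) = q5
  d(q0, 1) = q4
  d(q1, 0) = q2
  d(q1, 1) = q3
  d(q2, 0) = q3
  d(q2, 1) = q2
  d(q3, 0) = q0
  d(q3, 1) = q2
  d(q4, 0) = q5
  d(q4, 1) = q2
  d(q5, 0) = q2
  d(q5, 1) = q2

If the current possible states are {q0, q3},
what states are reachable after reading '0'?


Apply transition on '0' from each current state:
  d(q0, 0) = q5
  d(q3, 0) = q0

{q0, q5}


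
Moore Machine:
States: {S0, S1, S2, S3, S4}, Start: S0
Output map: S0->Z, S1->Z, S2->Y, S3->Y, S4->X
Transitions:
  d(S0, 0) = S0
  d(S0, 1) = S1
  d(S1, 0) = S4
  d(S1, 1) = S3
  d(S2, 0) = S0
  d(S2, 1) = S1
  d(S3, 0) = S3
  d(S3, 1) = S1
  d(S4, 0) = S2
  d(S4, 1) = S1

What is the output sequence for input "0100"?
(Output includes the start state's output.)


Start: S0 (output Z)
  --0--> S0 (output Z)
  --1--> S1 (output Z)
  --0--> S4 (output X)
  --0--> S2 (output Y)

"ZZZXY"


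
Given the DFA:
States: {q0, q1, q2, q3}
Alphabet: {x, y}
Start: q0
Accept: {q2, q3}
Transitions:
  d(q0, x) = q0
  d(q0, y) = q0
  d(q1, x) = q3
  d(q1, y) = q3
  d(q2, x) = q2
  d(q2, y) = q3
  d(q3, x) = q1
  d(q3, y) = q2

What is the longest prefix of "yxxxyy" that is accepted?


Run the DFA, marking each prefix where the state is accepting:
  "" -> q0 [reject]
  "y" -> q0 [reject]
  "yx" -> q0 [reject]
  "yxx" -> q0 [reject]
  "yxxx" -> q0 [reject]
  "yxxxy" -> q0 [reject]
  "yxxxyy" -> q0 [reject]

No prefix is accepted


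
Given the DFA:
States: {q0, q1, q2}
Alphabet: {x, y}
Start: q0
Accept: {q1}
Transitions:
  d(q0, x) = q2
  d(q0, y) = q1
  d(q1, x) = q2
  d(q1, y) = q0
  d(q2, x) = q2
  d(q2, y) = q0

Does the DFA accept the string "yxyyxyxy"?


Trace: q0 -> q1 -> q2 -> q0 -> q1 -> q2 -> q0 -> q2 -> q0
Final state: q0
Accept states: {q1}

No, rejected (final state q0 is not an accept state)


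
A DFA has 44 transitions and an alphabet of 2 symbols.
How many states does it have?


Each state has exactly one transition per symbol.
states = transitions / |alphabet| = 44 / 2 = 22

22


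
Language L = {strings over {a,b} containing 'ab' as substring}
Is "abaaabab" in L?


'ab' occurs at index 0

Yes, "abaaabab" is in L


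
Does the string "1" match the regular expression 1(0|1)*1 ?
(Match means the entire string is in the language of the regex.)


|string| = 1; first = '1'; last = '1'

No, "1" does not match 1(0|1)*1


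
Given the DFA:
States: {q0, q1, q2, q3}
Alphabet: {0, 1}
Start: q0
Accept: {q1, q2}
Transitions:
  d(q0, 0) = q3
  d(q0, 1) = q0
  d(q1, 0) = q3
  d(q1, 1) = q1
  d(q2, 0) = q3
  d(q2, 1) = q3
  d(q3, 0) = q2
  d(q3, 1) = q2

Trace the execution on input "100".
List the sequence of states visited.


Input: 100
d(q0, 1) = q0
d(q0, 0) = q3
d(q3, 0) = q2


q0 -> q0 -> q3 -> q2


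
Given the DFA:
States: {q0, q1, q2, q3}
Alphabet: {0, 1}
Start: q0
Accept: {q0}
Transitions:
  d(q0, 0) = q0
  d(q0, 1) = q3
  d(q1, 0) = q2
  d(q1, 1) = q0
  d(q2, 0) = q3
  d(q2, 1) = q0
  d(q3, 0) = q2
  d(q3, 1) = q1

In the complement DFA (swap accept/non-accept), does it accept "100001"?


Trace: q0 -> q3 -> q2 -> q3 -> q2 -> q3 -> q1
Final: q1
Original accept: {q0}
Complement: q1 is not in original accept

Yes, complement accepts (original rejects)


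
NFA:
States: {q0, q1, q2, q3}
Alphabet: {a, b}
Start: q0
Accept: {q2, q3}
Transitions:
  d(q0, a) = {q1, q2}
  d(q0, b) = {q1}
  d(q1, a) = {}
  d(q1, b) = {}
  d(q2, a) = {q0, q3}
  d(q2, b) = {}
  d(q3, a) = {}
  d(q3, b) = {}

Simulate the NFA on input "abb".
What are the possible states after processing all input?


Start: {q0}
  --a--> {q1, q2}
  --b--> {}
  --b--> {}

{} (empty set, no valid transitions)


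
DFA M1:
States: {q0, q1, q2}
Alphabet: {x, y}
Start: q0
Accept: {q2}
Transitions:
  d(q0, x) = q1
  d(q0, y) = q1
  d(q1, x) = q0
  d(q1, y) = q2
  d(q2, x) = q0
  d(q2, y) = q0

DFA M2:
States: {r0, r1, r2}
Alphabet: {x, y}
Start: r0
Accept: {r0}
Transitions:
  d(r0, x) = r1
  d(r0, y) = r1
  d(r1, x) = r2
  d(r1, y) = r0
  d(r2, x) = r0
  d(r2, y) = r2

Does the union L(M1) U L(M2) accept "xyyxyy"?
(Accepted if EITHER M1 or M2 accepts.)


M1: final=q0 accepted=False
M2: final=r2 accepted=False

No, union rejects (neither accepts)


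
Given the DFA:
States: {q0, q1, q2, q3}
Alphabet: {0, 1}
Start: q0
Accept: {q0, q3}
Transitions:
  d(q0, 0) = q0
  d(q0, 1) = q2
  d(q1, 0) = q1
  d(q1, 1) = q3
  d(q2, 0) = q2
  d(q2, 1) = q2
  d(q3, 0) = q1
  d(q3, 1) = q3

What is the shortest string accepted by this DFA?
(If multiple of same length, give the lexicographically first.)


BFS by string length (lex-first path to each state shown):
  len 0: q0<-""
Found accept state at length 0.

"" (empty string)


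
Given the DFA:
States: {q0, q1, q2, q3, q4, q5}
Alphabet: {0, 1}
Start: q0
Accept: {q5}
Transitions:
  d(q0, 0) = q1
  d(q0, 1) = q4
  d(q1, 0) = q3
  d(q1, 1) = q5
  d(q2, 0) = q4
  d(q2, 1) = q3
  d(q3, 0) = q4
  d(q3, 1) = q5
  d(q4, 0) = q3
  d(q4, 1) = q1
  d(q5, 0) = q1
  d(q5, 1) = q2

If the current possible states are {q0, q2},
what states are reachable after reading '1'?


Apply transition on '1' from each current state:
  d(q0, 1) = q4
  d(q2, 1) = q3

{q3, q4}


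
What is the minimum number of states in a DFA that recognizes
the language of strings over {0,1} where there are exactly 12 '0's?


States: count = 0, 1, ..., 12 (that's 13 states), plus a dead state for count > 12.
Total: 13 + 1 = 14. Accept = count-12 state.

14


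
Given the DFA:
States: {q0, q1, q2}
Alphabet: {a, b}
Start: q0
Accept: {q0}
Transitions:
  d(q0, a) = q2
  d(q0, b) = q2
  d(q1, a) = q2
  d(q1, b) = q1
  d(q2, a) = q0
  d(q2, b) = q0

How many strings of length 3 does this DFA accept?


Enumerating all length-3 strings:
  "aaa" -> q2 [reject]
  "aab" -> q2 [reject]
  "aba" -> q2 [reject]
  "abb" -> q2 [reject]
  "baa" -> q2 [reject]
  "bab" -> q2 [reject]
  "bba" -> q2 [reject]
  "bbb" -> q2 [reject]

0 out of 8


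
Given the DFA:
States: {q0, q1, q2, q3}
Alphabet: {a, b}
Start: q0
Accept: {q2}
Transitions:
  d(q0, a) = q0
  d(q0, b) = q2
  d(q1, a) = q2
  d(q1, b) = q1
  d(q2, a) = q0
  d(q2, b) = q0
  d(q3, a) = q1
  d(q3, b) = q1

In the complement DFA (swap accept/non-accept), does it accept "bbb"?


Trace: q0 -> q2 -> q0 -> q2
Final: q2
Original accept: {q2}
Complement: q2 is in original accept

No, complement rejects (original accepts)


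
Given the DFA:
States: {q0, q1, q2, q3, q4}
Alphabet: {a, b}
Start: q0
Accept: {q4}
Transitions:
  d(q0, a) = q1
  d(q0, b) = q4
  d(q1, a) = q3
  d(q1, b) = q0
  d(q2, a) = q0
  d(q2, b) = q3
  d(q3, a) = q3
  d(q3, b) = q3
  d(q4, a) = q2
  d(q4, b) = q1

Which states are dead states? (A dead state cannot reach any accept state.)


Forward reachability from each state:
  q0 -> reaches accept state q4 (live)
  q1 -> reaches accept state q4 (live)
  q2 -> reaches accept state q4 (live)
  q3 -> reaches {q3}, no accept state (dead)
  q4 -> reaches accept state q4 (live)

{q3}


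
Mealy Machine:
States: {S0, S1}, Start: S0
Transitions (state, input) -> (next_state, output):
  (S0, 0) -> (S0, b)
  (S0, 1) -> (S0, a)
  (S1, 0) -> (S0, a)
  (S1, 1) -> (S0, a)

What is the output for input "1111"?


Step-by-step:
  (S0, 1) -> (S0, a)
  (S0, 1) -> (S0, a)
  (S0, 1) -> (S0, a)
  (S0, 1) -> (S0, a)

"aaaa"


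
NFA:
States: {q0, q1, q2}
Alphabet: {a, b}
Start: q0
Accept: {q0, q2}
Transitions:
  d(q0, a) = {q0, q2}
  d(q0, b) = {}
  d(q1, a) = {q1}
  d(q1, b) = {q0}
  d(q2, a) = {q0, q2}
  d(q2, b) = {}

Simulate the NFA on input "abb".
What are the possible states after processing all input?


Start: {q0}
  --a--> {q0, q2}
  --b--> {}
  --b--> {}

{} (empty set, no valid transitions)


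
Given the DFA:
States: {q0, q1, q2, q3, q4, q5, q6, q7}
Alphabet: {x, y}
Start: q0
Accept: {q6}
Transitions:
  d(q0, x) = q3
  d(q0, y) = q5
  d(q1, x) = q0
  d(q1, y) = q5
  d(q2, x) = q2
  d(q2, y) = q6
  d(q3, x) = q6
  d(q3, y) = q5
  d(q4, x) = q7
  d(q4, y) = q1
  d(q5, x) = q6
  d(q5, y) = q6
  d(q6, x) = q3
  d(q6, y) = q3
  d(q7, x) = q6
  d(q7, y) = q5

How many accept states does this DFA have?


Accept states listed: {q6}
Counting: q6(1)

1


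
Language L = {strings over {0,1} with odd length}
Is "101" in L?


length = 3; 3 mod 2 = 1

Yes, "101" is in L


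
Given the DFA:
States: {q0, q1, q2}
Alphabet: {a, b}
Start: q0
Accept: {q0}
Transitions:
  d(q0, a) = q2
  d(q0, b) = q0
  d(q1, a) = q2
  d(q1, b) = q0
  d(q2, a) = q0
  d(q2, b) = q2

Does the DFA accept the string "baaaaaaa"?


Trace: q0 -> q0 -> q2 -> q0 -> q2 -> q0 -> q2 -> q0 -> q2
Final state: q2
Accept states: {q0}

No, rejected (final state q2 is not an accept state)


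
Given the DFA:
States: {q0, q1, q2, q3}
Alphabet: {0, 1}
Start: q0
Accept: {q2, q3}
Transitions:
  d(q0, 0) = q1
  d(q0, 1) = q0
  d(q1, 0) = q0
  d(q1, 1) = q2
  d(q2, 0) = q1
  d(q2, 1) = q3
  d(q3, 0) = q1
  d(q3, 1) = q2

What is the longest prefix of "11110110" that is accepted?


Run the DFA, marking each prefix where the state is accepting:
  "" -> q0 [reject]
  "1" -> q0 [reject]
  "11" -> q0 [reject]
  "111" -> q0 [reject]
  "1111" -> q0 [reject]
  "11110" -> q1 [reject]
  "111101" -> q2 [accept]
  "1111011" -> q3 [accept]
  "11110110" -> q1 [reject]

"1111011"


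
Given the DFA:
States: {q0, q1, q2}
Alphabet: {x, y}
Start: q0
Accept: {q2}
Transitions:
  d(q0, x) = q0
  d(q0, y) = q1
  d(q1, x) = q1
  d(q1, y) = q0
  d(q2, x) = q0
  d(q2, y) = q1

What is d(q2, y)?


Looking up transition d(q2, y)

q1


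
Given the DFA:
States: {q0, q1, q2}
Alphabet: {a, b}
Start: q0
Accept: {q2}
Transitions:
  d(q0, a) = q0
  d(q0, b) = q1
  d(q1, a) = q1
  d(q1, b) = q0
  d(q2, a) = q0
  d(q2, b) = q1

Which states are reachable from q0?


BFS from q0:
  layer 0: {q0}
  layer 1: {q1}

{q0, q1}


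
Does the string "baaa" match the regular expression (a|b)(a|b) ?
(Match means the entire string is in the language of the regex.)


|string| = 4; first = 'b'; last = 'a'

No, "baaa" does not match (a|b)(a|b)


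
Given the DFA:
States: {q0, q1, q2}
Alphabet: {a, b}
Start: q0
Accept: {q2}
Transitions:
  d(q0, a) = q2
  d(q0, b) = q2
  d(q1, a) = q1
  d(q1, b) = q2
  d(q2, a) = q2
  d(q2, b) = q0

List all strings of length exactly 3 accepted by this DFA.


All strings of length 3: 8 total
Accepted: 6

"aaa", "aba", "abb", "baa", "bba", "bbb"


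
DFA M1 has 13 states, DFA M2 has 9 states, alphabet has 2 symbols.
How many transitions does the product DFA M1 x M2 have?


Product DFA has 13 * 9 = 117 states.
Each has 2 transitions: 117 * 2 = 234

234


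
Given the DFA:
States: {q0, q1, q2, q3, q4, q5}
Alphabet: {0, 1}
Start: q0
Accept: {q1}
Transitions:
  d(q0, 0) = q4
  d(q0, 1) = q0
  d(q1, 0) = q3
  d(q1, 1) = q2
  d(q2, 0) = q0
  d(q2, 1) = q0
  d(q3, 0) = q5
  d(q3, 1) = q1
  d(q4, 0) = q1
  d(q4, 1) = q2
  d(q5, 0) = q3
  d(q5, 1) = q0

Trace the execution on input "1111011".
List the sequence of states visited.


Input: 1111011
d(q0, 1) = q0
d(q0, 1) = q0
d(q0, 1) = q0
d(q0, 1) = q0
d(q0, 0) = q4
d(q4, 1) = q2
d(q2, 1) = q0


q0 -> q0 -> q0 -> q0 -> q0 -> q4 -> q2 -> q0


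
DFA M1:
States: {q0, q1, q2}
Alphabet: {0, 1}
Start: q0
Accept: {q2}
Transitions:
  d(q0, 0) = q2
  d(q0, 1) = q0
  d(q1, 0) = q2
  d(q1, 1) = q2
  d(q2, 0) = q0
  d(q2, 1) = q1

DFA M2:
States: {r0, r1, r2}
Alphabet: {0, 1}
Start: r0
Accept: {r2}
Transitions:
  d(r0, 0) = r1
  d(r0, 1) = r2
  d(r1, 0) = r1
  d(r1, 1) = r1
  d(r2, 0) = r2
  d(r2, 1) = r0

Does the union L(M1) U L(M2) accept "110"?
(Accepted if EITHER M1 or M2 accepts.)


M1: final=q2 accepted=True
M2: final=r1 accepted=False

Yes, union accepts


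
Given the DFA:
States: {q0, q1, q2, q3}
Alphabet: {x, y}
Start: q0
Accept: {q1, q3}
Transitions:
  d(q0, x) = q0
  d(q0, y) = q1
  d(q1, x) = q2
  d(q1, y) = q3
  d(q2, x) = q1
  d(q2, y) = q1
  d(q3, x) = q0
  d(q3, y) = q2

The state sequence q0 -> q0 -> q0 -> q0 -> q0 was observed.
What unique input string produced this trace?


Trace back each transition to find the symbol:
  q0 --[x]--> q0
  q0 --[x]--> q0
  q0 --[x]--> q0
  q0 --[x]--> q0

"xxxx"


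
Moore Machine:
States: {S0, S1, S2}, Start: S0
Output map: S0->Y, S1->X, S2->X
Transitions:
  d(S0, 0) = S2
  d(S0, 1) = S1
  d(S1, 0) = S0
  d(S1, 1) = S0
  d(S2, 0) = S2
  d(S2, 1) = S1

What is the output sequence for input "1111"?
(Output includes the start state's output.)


Start: S0 (output Y)
  --1--> S1 (output X)
  --1--> S0 (output Y)
  --1--> S1 (output X)
  --1--> S0 (output Y)

"YXYXY"


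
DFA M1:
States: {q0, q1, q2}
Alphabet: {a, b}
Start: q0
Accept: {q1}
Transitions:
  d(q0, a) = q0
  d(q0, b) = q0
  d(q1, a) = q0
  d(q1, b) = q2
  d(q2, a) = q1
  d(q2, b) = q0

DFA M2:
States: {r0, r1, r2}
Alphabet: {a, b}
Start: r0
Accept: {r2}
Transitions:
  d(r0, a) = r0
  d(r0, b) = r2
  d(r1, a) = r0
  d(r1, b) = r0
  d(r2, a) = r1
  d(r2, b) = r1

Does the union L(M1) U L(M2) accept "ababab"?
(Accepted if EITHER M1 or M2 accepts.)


M1: final=q0 accepted=False
M2: final=r2 accepted=True

Yes, union accepts


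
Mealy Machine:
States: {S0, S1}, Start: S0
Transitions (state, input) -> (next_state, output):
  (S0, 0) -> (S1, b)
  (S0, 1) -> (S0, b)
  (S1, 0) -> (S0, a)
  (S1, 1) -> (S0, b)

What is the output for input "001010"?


Step-by-step:
  (S0, 0) -> (S1, b)
  (S1, 0) -> (S0, a)
  (S0, 1) -> (S0, b)
  (S0, 0) -> (S1, b)
  (S1, 1) -> (S0, b)
  (S0, 0) -> (S1, b)

"babbbb"


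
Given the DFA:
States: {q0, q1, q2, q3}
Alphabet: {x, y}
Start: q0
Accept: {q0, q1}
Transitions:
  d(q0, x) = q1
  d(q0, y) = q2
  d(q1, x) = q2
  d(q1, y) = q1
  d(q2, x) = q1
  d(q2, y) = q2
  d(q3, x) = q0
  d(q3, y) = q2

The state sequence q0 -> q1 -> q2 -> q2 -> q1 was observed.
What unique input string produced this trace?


Trace back each transition to find the symbol:
  q0 --[x]--> q1
  q1 --[x]--> q2
  q2 --[y]--> q2
  q2 --[x]--> q1

"xxyx"


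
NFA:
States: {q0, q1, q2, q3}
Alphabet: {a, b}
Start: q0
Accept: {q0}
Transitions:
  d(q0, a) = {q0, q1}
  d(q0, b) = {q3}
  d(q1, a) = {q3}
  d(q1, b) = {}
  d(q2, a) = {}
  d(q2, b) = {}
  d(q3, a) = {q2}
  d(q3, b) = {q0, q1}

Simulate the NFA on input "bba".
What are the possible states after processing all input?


Start: {q0}
  --b--> {q3}
  --b--> {q0, q1}
  --a--> {q0, q1, q3}

{q0, q1, q3}


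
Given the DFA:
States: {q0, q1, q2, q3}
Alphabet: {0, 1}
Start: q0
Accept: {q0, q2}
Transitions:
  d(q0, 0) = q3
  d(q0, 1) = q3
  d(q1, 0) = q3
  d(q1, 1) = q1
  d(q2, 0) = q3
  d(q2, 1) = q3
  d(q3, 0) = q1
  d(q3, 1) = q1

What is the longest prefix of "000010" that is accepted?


Run the DFA, marking each prefix where the state is accepting:
  "" -> q0 [accept]
  "0" -> q3 [reject]
  "00" -> q1 [reject]
  "000" -> q3 [reject]
  "0000" -> q1 [reject]
  "00001" -> q1 [reject]
  "000010" -> q3 [reject]

""


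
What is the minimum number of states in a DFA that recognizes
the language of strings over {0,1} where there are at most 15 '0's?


States: count = 0, 1, ..., 15 (all accepting; 16 states), plus a dead state for count > 15.
Total: 16 + 1 = 17.

17


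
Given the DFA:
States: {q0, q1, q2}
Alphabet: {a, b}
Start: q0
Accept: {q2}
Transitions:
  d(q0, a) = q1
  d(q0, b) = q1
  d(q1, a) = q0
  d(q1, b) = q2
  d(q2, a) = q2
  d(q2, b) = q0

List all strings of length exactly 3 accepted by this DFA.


All strings of length 3: 8 total
Accepted: 2

"aba", "bba"


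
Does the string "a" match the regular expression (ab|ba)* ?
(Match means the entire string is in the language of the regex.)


|string| = 1; first = 'a'; last = 'a'

No, "a" does not match (ab|ba)*


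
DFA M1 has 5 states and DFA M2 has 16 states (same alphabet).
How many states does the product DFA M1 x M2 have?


Product construction pairs every M1 state with every M2 state.
5 * 16 = 80

80


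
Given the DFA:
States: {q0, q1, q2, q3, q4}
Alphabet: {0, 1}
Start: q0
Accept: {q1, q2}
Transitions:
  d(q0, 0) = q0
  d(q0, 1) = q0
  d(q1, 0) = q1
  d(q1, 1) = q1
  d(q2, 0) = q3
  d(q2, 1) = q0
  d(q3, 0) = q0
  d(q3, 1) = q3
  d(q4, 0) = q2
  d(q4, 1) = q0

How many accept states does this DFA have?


Accept states listed: {q1, q2}
Counting: q1(1) q2(2)

2


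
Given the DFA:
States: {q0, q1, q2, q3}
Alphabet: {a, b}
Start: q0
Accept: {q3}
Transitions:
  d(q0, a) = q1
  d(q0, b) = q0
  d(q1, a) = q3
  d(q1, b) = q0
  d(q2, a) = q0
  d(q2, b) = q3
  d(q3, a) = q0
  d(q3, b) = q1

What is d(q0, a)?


Looking up transition d(q0, a)

q1


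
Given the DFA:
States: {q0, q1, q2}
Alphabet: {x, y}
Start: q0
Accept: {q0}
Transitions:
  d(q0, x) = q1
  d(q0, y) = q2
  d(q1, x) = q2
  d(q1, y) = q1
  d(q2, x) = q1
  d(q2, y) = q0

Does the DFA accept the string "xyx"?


Trace: q0 -> q1 -> q1 -> q2
Final state: q2
Accept states: {q0}

No, rejected (final state q2 is not an accept state)


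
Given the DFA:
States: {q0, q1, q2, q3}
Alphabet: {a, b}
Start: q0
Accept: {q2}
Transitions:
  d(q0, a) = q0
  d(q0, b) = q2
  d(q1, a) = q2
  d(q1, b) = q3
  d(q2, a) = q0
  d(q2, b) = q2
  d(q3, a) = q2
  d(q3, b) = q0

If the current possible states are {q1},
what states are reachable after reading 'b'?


Apply transition on 'b' from each current state:
  d(q1, b) = q3

{q3}


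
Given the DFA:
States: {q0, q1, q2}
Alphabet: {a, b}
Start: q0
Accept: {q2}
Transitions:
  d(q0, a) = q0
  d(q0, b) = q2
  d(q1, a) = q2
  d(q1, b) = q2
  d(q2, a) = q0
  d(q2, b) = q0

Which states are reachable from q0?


BFS from q0:
  layer 0: {q0}
  layer 1: {q2}

{q0, q2}


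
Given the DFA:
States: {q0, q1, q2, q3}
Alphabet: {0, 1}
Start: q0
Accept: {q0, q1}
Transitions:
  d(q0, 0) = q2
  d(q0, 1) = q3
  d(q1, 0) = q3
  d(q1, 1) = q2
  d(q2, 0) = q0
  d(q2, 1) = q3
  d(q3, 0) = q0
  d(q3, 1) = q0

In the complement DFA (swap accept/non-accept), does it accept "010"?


Trace: q0 -> q2 -> q3 -> q0
Final: q0
Original accept: {q0, q1}
Complement: q0 is in original accept

No, complement rejects (original accepts)


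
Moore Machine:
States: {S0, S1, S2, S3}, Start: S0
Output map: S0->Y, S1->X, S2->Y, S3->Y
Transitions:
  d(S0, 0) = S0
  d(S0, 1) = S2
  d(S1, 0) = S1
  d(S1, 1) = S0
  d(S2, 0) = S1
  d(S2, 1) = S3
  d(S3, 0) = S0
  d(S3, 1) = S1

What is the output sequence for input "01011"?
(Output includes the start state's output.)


Start: S0 (output Y)
  --0--> S0 (output Y)
  --1--> S2 (output Y)
  --0--> S1 (output X)
  --1--> S0 (output Y)
  --1--> S2 (output Y)

"YYYXYY"


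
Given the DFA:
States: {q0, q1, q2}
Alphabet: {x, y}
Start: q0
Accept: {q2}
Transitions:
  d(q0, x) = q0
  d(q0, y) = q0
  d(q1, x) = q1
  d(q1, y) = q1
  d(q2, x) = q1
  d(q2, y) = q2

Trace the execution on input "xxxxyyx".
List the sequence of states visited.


Input: xxxxyyx
d(q0, x) = q0
d(q0, x) = q0
d(q0, x) = q0
d(q0, x) = q0
d(q0, y) = q0
d(q0, y) = q0
d(q0, x) = q0


q0 -> q0 -> q0 -> q0 -> q0 -> q0 -> q0 -> q0


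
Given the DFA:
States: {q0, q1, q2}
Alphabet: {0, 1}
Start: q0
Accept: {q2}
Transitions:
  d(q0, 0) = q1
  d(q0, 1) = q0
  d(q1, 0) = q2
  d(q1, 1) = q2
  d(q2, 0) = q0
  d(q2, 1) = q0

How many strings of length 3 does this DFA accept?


Enumerating all length-3 strings:
  "000" -> q0 [reject]
  "001" -> q0 [reject]
  "010" -> q0 [reject]
  "011" -> q0 [reject]
  "100" -> q2 [accept]
  "101" -> q2 [accept]
  "110" -> q1 [reject]
  "111" -> q0 [reject]

2 out of 8


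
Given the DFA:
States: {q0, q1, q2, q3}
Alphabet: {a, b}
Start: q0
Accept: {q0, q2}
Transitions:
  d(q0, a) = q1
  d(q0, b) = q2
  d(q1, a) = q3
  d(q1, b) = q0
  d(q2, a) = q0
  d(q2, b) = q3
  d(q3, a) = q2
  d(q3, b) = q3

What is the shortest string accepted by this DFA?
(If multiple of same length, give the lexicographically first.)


BFS by string length (lex-first path to each state shown):
  len 0: q0<-""
Found accept state at length 0.

"" (empty string)


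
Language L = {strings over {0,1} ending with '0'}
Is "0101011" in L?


last symbol = '1'

No, "0101011" is not in L


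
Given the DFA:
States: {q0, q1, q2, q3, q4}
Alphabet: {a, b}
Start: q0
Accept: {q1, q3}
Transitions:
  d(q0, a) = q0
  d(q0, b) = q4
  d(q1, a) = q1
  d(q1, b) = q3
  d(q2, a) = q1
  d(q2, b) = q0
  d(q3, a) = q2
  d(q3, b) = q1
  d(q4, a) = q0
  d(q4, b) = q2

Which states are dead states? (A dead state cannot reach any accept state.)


Forward reachability from each state:
  q0 -> reaches accept state q1 (live)
  q1 -> reaches accept state q1 (live)
  q2 -> reaches accept state q1 (live)
  q3 -> reaches accept state q1 (live)
  q4 -> reaches accept state q1 (live)

None (all states can reach an accept state)


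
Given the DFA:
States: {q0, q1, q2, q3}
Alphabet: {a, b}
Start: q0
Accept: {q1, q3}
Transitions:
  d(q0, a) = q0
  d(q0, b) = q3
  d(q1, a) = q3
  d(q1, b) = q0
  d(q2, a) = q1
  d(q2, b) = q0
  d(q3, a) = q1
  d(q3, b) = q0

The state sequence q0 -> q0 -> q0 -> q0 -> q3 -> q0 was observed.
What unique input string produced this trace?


Trace back each transition to find the symbol:
  q0 --[a]--> q0
  q0 --[a]--> q0
  q0 --[a]--> q0
  q0 --[b]--> q3
  q3 --[b]--> q0

"aaabb"


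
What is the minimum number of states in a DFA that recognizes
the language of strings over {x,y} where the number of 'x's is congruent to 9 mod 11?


States track (count of 'x') mod 11.
Need 11 states: one per remainder 0..10; accept = remainder 9.

11


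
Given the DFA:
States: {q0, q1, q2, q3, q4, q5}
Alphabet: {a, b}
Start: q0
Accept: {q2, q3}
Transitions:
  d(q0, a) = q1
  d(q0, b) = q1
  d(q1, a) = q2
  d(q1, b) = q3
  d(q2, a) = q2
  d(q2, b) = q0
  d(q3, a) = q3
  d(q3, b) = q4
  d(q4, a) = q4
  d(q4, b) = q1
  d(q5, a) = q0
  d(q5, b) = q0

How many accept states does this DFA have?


Accept states listed: {q2, q3}
Counting: q2(1) q3(2)

2


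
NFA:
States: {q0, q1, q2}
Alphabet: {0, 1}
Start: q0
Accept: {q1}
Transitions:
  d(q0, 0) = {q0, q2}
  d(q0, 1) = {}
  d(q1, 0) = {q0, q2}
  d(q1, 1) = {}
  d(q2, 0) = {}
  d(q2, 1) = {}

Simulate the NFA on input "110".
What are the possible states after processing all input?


Start: {q0}
  --1--> {}
  --1--> {}
  --0--> {}

{} (empty set, no valid transitions)


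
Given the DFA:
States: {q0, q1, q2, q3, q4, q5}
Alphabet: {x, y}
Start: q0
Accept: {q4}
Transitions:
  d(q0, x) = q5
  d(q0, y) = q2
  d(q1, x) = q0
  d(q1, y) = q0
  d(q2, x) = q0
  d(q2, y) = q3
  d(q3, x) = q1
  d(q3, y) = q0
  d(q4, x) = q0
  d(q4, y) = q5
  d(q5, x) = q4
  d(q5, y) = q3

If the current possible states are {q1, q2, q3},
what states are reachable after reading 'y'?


Apply transition on 'y' from each current state:
  d(q1, y) = q0
  d(q2, y) = q3
  d(q3, y) = q0

{q0, q3}


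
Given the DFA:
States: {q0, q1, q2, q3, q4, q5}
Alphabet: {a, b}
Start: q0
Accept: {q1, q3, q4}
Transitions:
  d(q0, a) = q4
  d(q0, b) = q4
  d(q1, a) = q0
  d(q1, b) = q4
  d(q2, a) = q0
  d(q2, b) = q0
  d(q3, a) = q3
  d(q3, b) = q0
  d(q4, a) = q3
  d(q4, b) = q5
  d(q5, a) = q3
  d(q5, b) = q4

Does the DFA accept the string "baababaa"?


Trace: q0 -> q4 -> q3 -> q3 -> q0 -> q4 -> q5 -> q3 -> q3
Final state: q3
Accept states: {q1, q3, q4}

Yes, accepted (final state q3 is an accept state)


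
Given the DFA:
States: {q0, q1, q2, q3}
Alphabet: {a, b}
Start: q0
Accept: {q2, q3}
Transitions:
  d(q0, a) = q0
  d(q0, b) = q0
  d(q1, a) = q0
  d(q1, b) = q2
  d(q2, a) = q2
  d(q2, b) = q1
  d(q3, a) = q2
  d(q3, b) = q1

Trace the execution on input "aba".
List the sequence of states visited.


Input: aba
d(q0, a) = q0
d(q0, b) = q0
d(q0, a) = q0


q0 -> q0 -> q0 -> q0


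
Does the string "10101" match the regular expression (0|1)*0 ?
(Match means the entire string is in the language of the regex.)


|string| = 5; first = '1'; last = '1'

No, "10101" does not match (0|1)*0


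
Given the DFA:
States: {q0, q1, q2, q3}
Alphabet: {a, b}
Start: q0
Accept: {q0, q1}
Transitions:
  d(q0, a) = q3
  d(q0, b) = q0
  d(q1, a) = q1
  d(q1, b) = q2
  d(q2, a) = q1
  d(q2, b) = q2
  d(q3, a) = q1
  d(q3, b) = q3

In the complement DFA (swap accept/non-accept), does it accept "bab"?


Trace: q0 -> q0 -> q3 -> q3
Final: q3
Original accept: {q0, q1}
Complement: q3 is not in original accept

Yes, complement accepts (original rejects)


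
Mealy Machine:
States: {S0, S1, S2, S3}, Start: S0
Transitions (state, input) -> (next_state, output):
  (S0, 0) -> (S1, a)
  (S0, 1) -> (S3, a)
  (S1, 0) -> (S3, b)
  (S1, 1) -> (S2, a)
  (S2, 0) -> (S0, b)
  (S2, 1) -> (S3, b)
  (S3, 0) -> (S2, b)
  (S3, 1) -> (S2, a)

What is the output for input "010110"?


Step-by-step:
  (S0, 0) -> (S1, a)
  (S1, 1) -> (S2, a)
  (S2, 0) -> (S0, b)
  (S0, 1) -> (S3, a)
  (S3, 1) -> (S2, a)
  (S2, 0) -> (S0, b)

"aabaab"


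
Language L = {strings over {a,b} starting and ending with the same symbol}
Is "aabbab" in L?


first = 'a', last = 'b'

No, "aabbab" is not in L


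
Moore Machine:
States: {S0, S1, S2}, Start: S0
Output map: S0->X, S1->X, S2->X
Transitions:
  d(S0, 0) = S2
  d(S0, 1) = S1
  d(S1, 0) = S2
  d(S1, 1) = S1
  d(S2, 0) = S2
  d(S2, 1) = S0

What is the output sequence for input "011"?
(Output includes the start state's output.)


Start: S0 (output X)
  --0--> S2 (output X)
  --1--> S0 (output X)
  --1--> S1 (output X)

"XXXX"


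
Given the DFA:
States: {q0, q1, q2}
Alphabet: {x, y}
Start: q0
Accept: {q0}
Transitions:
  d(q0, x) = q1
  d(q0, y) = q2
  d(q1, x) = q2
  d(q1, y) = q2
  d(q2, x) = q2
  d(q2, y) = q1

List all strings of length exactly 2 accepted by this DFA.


All strings of length 2: 4 total
Accepted: 0

None


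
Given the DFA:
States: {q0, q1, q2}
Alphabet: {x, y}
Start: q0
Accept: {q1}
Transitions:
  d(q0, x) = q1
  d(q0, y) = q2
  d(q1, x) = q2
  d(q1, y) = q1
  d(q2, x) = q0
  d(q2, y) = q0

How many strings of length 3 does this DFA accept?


Enumerating all length-3 strings:
  "xxx" -> q0 [reject]
  "xxy" -> q0 [reject]
  "xyx" -> q2 [reject]
  "xyy" -> q1 [accept]
  "yxx" -> q1 [accept]
  "yxy" -> q2 [reject]
  "yyx" -> q1 [accept]
  "yyy" -> q2 [reject]

3 out of 8


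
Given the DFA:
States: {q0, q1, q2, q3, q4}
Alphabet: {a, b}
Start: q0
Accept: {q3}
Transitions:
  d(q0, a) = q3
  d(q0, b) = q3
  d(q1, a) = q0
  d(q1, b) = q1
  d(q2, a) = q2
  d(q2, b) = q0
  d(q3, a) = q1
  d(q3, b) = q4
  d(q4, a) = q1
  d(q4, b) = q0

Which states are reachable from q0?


BFS from q0:
  layer 0: {q0}
  layer 1: {q3}
  layer 2: {q1, q4}

{q0, q1, q3, q4}


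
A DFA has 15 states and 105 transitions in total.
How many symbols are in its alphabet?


Each state has exactly one transition per symbol.
|alphabet| = transitions / states = 105 / 15 = 7

7


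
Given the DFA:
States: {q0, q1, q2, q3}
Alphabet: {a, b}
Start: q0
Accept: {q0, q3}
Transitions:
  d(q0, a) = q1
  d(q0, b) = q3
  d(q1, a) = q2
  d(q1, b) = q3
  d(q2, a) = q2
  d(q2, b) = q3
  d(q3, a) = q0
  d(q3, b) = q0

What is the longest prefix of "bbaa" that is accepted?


Run the DFA, marking each prefix where the state is accepting:
  "" -> q0 [accept]
  "b" -> q3 [accept]
  "bb" -> q0 [accept]
  "bba" -> q1 [reject]
  "bbaa" -> q2 [reject]

"bb"


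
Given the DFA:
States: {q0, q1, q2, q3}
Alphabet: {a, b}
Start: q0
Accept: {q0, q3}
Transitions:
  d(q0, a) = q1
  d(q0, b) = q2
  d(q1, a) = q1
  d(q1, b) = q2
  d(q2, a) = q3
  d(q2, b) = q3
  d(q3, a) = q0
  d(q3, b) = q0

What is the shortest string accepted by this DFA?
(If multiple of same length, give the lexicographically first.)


BFS by string length (lex-first path to each state shown):
  len 0: q0<-""
Found accept state at length 0.

"" (empty string)


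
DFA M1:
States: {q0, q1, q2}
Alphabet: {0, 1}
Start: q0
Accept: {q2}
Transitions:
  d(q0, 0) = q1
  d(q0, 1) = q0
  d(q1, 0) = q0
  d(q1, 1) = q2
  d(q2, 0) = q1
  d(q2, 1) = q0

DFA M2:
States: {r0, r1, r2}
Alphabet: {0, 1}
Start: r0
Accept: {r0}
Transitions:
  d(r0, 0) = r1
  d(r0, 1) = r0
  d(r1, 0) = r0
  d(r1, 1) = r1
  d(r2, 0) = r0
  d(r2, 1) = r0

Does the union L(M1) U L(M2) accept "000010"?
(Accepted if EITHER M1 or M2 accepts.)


M1: final=q1 accepted=False
M2: final=r1 accepted=False

No, union rejects (neither accepts)


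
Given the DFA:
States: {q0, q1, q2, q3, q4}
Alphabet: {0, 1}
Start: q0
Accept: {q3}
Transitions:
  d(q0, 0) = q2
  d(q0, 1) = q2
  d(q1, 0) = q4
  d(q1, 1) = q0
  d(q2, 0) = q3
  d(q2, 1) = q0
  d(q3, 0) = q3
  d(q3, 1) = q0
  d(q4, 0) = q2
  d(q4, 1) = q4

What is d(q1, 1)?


Looking up transition d(q1, 1)

q0


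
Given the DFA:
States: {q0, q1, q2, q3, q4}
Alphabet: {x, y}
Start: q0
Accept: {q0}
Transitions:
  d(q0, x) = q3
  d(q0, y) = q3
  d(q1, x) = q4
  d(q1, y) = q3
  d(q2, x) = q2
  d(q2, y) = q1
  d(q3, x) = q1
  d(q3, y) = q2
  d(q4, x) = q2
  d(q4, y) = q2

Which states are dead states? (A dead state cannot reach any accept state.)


Forward reachability from each state:
  q0 -> reaches accept state q0 (live)
  q1 -> reaches {q1, q2, q3, q4}, no accept state (dead)
  q2 -> reaches {q1, q2, q3, q4}, no accept state (dead)
  q3 -> reaches {q1, q2, q3, q4}, no accept state (dead)
  q4 -> reaches {q1, q2, q3, q4}, no accept state (dead)

{q1, q2, q3, q4}


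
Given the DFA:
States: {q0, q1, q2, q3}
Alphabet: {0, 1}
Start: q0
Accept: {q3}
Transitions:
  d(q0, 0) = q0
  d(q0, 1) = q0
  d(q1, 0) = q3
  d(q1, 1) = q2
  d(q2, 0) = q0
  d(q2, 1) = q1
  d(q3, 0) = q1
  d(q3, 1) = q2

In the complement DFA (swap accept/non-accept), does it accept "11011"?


Trace: q0 -> q0 -> q0 -> q0 -> q0 -> q0
Final: q0
Original accept: {q3}
Complement: q0 is not in original accept

Yes, complement accepts (original rejects)


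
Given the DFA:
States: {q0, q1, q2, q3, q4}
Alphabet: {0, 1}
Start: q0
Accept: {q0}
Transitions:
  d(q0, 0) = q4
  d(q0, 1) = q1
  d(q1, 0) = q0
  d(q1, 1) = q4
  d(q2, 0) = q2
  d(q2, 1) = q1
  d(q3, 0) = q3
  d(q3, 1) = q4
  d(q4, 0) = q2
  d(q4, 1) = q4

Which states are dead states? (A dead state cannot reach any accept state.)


Forward reachability from each state:
  q0 -> reaches accept state q0 (live)
  q1 -> reaches accept state q0 (live)
  q2 -> reaches accept state q0 (live)
  q3 -> reaches accept state q0 (live)
  q4 -> reaches accept state q0 (live)

None (all states can reach an accept state)


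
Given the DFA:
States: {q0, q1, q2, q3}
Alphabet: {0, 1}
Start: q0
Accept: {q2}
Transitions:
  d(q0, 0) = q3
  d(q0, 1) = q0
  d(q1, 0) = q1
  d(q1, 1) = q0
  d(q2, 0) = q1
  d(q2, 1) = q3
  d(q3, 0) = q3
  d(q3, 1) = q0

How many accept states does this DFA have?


Accept states listed: {q2}
Counting: q2(1)

1


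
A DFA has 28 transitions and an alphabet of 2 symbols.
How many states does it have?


Each state has exactly one transition per symbol.
states = transitions / |alphabet| = 28 / 2 = 14

14


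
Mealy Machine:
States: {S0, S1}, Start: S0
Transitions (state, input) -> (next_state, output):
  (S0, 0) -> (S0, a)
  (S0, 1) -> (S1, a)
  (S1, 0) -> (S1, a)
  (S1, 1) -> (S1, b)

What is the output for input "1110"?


Step-by-step:
  (S0, 1) -> (S1, a)
  (S1, 1) -> (S1, b)
  (S1, 1) -> (S1, b)
  (S1, 0) -> (S1, a)

"abba"


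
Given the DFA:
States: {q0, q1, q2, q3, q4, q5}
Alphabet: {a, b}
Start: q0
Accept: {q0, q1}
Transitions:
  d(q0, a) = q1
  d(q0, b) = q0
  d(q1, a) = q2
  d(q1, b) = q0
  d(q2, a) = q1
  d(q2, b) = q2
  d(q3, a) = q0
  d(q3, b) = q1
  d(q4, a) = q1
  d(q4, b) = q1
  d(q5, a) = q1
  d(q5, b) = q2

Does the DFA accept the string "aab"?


Trace: q0 -> q1 -> q2 -> q2
Final state: q2
Accept states: {q0, q1}

No, rejected (final state q2 is not an accept state)


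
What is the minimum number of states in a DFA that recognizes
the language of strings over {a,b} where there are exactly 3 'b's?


States: count = 0, 1, ..., 3 (that's 4 states), plus a dead state for count > 3.
Total: 4 + 1 = 5. Accept = count-3 state.

5
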